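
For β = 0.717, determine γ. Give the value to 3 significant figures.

γ = 1/√(1 − β²) = 1/√(1 − 0.717²) = 1/√(0.48591) = 1.43

γ ≈ 1.43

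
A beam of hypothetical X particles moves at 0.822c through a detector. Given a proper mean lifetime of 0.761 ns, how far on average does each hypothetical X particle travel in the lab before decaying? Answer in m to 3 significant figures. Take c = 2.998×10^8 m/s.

γ = 1/√(1 − 0.822²) = 1.7560
Dilated lifetime: Δt = γτ₀ = 1.7560 × 0.761 ns = 1.3363 ns
d = vΔt = 0.822c × 1.3363 ns = 2.4644×10^8 m/s × 1.3363×10^-9 s = 0.329 m

d ≈ 0.329 m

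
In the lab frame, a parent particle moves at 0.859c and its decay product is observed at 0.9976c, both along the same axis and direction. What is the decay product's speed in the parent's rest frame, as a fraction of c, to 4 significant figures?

u' ≈ 0.9688c

Inverse velocity addition: u' = (u − v)/(1 − uv/c²)
= (0.9976 − 0.859)/(1 − 0.9976×0.859) = 0.1386/0.143062 = 0.9688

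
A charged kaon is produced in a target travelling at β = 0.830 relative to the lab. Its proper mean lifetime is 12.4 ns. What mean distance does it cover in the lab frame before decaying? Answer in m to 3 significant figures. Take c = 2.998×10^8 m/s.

γ = 1/√(1 − 0.830²) = 1.7929
Dilated lifetime: Δt = γτ₀ = 1.7929 × 12.4 ns = 22.232 ns
d = vΔt = 0.830c × 22.232 ns = 2.4883×10^8 m/s × 2.2232×10^-8 s = 5.53 m

d ≈ 5.53 m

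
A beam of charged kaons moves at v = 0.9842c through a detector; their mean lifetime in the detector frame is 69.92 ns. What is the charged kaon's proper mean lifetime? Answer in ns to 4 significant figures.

τ₀ ≈ 12.38 ns

γ = 1/√(1 − 0.9842²) = 5.64779
Proper time: τ₀ = Δt/γ = 69.92/5.64779 = 12.38 ns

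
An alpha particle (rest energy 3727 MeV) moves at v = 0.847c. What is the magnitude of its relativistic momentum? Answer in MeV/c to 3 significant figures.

p ≈ 5940 MeV/c

γ = 1/√(1 − 0.847²) = 1.8811
p = γβm₀c = 1.8811 × 0.847 × 3727 MeV/c = 5940 MeV/c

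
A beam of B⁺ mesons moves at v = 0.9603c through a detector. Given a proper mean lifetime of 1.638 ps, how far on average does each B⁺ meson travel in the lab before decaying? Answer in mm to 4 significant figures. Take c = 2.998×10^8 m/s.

d ≈ 1.690 mm

γ = 1/√(1 − 0.9603²) = 3.58462
Dilated lifetime: Δt = γτ₀ = 3.58462 × 1.638 ps = 5.87161 ps
d = vΔt = 0.9603c × 5.87161 ps = 2.87898×10^8 m/s × 5.87161×10^-12 s = 1.690 mm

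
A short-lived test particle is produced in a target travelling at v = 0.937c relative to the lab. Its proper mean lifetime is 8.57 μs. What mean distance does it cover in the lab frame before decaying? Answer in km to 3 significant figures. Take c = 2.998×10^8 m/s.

d ≈ 6.89 km

γ = 1/√(1 − 0.937²) = 2.8626
Dilated lifetime: Δt = γτ₀ = 2.8626 × 8.57 μs = 24.533 μs
d = vΔt = 0.937c × 24.533 μs = 2.8091×10^8 m/s × 2.4533×10^-5 s = 6.89 km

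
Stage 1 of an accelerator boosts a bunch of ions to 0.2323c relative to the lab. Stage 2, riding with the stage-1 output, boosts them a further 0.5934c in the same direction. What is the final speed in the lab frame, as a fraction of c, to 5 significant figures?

u ≈ 0.72567c

Compose boost 2: (0.5934 + 0.2323)/(1 + 0.5934×0.2323) = 0.82570/1.137847 = 0.72567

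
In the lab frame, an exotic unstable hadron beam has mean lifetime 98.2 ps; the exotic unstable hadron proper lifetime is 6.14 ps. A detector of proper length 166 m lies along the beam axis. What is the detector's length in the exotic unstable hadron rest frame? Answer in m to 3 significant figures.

L ≈ 10.4 m

Time dilation ⇒ γ = Δt/τ₀ = 98.2/6.14 = 15.993
Length contraction: L = L₀/γ = 166/15.993 = 10.4 m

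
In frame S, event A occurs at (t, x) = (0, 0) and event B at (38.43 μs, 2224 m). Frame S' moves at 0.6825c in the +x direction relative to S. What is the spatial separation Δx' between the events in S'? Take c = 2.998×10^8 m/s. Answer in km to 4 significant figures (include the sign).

Δx' ≈ -7.716 km

γ = 1/√(1 − 0.6825²) = 1.36820
Δx' = γ(Δx − vΔt) = 1.36820 × (2224 m − 0.6825×(2.998×10^8 m/s)×38.43×10^-6 s)
= 1.36820 × (-5639.30 m) = -7.716 km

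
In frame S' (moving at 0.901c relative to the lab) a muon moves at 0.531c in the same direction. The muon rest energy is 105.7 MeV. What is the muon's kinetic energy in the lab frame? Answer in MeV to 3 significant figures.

K ≈ 319 MeV

u_lab = (0.531 + 0.901)/(1 + 0.531×0.901) = 0.968594
γ = 1/√(1 − 0.968594²) = 4.0218
K = (γ − 1)m₀c² = (4.0218 − 1) × 105.7 = 3.0218 × 105.7 = 319 MeV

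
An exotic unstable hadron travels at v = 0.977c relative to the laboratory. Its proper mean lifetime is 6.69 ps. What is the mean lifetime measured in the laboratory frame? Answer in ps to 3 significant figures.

γ = 1/√(1 − 0.977²) = 4.6896
Time dilation: Δt = γτ₀ = 4.6896 × 6.69 ps = 31.4 ps

Δt ≈ 31.4 ps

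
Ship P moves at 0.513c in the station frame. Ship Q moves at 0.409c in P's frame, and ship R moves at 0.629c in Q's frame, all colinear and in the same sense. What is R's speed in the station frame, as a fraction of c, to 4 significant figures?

u ≈ 0.9403c

Compose boost 2: (0.409 + 0.513)/(1 + 0.409×0.513) = 0.9220/1.20982 = 0.762099
Compose boost 3: (0.629 + 0.762099)/(1 + 0.629×0.762099) = 1.39110/1.47936 = 0.9403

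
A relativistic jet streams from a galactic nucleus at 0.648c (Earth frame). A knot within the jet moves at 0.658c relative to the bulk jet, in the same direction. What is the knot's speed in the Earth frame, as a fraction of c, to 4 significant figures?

u ≈ 0.9156c

Relativistic velocity addition: u = (u' + v)/(1 + u'v/c²)
= (0.658 + 0.648)/(1 + 0.658×0.648) = 1.306/1.42638 = 0.9156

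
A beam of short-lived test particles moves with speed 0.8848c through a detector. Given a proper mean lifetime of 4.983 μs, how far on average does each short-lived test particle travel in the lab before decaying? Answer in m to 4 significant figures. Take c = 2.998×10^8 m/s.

d ≈ 2837 m

γ = 1/√(1 − 0.8848²) = 2.14606
Dilated lifetime: Δt = γτ₀ = 2.14606 × 4.983 μs = 10.6938 μs
d = vΔt = 0.8848c × 10.6938 μs = 2.65263×10^8 m/s × 1.06938×10^-5 s = 2837 m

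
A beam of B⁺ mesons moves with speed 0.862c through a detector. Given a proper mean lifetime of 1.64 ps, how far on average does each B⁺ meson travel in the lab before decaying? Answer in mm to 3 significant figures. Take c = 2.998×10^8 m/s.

γ = 1/√(1 − 0.862²) = 1.9727
Dilated lifetime: Δt = γτ₀ = 1.9727 × 1.64 ps = 3.2353 ps
d = vΔt = 0.862c × 3.2353 ps = 2.5843×10^8 m/s × 3.2353×10^-12 s = 0.836 mm

d ≈ 0.836 mm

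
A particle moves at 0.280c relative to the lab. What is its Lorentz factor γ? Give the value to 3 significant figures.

γ = 1/√(1 − β²) = 1/√(1 − 0.280²) = 1/√(0.92160) = 1.04

γ ≈ 1.04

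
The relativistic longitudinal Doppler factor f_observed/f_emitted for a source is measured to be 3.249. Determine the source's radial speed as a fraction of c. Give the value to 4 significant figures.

β ≈ 0.8269

f_obs/f_src = √((1+β)/(1−β)) = 3.249  ⇒  (1+β)/(1−β) = 10.5560
β = |1 − D²|/(1 + D²) = |1 − 10.5560|/(1 + 10.5560) = 0.8269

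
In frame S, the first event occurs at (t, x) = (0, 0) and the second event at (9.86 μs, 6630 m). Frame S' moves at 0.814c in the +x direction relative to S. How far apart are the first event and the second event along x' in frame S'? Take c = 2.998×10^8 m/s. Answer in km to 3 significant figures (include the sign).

Δx' ≈ 7.27 km

γ = 1/√(1 − 0.814²) = 1.7216
Δx' = γ(Δx − vΔt) = 1.7216 × (6630 m − 0.814×(2.998×10^8 m/s)×9.86×10^-6 s)
= 1.7216 × (4223.8 m) = 7.27 km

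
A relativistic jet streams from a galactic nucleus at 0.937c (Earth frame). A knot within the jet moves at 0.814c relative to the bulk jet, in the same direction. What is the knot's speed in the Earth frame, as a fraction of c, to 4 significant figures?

Relativistic velocity addition: u = (u' + v)/(1 + u'v/c²)
= (0.814 + 0.937)/(1 + 0.814×0.937) = 1.751/1.76272 = 0.9934

u ≈ 0.9934c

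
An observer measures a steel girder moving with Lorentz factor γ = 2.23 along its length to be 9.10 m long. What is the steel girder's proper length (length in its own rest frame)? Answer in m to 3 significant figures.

L₀ ≈ 20.3 m

γ = 2.23 (given)
L₀ = γL = 2.23 × 9.10 = 20.3 m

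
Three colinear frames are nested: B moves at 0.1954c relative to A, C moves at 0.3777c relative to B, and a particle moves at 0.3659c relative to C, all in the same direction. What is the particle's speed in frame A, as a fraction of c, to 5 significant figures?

u ≈ 0.75263c

Compose boost 2: (0.3777 + 0.1954)/(1 + 0.3777×0.1954) = 0.57310/1.073803 = 0.5337108
Compose boost 3: (0.3659 + 0.5337108)/(1 + 0.3659×0.5337108) = 0.8996108/1.195285 = 0.75263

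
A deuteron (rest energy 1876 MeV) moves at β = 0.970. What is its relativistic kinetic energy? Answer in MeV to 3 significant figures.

K ≈ 5840 MeV

γ = 1/√(1 − 0.970²) = 4.1135
K = (γ − 1)m₀c² = (4.1135 − 1) × 1876 MeV = 3.1135 × 1876 MeV = 5840 MeV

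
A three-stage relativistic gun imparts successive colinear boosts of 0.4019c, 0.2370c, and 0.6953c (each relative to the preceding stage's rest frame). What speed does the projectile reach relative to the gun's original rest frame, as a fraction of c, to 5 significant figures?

u ≈ 0.90968c

Compose boost 2: (0.2370 + 0.4019)/(1 + 0.2370×0.4019) = 0.63890/1.095250 = 0.5833370
Compose boost 3: (0.6953 + 0.5833370)/(1 + 0.6953×0.5833370) = 1.278637/1.405594 = 0.90968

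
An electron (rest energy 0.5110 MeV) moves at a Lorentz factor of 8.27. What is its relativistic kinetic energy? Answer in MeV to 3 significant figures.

γ = 8.27 (given)
K = (γ − 1)m₀c² = (8.27 − 1) × 0.5110 MeV = 7.2700 × 0.5110 MeV = 3.71 MeV

K ≈ 3.71 MeV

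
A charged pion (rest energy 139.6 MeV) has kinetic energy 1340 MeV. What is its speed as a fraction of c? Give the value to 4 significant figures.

γ = 1 + K/(m₀c²) = 1 + 1340/139.6 = 10.5989
β = √(1 − 1/γ²) = 0.9955

β ≈ 0.9955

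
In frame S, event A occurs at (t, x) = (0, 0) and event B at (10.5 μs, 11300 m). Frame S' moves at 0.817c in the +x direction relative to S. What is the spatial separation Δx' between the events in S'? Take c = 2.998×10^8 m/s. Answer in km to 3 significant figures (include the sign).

γ = 1/√(1 − 0.817²) = 1.7342
Δx' = γ(Δx − vΔt) = 1.7342 × (11300 m − 0.817×(2.998×10^8 m/s)×10.5×10^-6 s)
= 1.7342 × (8728.2 m) = 15.1 km

Δx' ≈ 15.1 km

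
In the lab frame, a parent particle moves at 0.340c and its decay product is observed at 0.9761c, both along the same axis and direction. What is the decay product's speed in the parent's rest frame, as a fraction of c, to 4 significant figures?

Inverse velocity addition: u' = (u − v)/(1 − uv/c²)
= (0.9761 − 0.340)/(1 − 0.9761×0.340) = 0.6361/0.668126 = 0.9521

u' ≈ 0.9521c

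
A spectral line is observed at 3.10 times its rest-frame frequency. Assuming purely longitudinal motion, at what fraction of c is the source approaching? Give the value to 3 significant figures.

β ≈ 0.811

f_obs/f_src = √((1+β)/(1−β)) = 3.10  ⇒  (1+β)/(1−β) = 9.6100
β = |1 − D²|/(1 + D²) = |1 − 9.6100|/(1 + 9.6100) = 0.811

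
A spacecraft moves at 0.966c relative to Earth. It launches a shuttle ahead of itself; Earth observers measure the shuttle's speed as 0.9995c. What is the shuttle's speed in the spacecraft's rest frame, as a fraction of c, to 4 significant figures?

Inverse velocity addition: u' = (u − v)/(1 − uv/c²)
= (0.9995 − 0.966)/(1 − 0.9995×0.966) = 0.03350/0.0344830 = 0.9715

u' ≈ 0.9715c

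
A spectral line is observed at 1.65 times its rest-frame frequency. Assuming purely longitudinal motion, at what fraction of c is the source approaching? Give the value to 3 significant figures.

f_obs/f_src = √((1+β)/(1−β)) = 1.65  ⇒  (1+β)/(1−β) = 2.7225
β = |1 − D²|/(1 + D²) = |1 − 2.7225|/(1 + 2.7225) = 0.463

β ≈ 0.463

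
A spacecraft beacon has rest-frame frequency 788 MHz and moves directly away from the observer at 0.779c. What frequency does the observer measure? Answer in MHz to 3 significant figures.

Relativistic Doppler: f_obs = f_src √((1−β)/(1+β))
= 788 × √(0.22100/1.7790) = 788 × 0.35246 = 278 MHz

f_obs ≈ 278 MHz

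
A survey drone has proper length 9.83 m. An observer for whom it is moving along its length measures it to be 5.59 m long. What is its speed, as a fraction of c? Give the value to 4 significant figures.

γ = L₀/L = 9.83/5.59 = 1.75850
β = √(1 − 1/γ²) = 0.8226

β ≈ 0.8226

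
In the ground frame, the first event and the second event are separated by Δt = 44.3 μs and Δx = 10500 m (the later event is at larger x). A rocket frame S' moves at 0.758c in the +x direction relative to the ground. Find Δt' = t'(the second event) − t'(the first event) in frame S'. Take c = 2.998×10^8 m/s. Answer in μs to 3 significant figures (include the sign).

γ = 1/√(1 − 0.758²) = 1.5331
Δt' = γ(Δt − vΔx/c²) = 1.5331 × (44.3 μs − 0.758×10500 m / (2.998×10^8 m/s))
= 1.5331 × (17.752 μs) = 27.2 μs

Δt' ≈ 27.2 μs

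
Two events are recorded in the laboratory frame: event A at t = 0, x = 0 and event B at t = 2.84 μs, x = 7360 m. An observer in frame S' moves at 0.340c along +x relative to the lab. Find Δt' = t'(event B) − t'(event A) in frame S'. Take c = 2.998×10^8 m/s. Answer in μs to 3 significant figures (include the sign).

Δt' ≈ -5.86 μs

γ = 1/√(1 − 0.340²) = 1.0633
Δt' = γ(Δt − vΔx/c²) = 1.0633 × (2.84 μs − 0.340×7360 m / (2.998×10^8 m/s))
= 1.0633 × (-5.5069 μs) = -5.86 μs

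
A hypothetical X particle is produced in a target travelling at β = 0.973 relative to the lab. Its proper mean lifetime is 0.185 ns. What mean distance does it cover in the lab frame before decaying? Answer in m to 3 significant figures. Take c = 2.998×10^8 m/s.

d ≈ 0.234 m

γ = 1/√(1 − 0.973²) = 4.3327
Dilated lifetime: Δt = γτ₀ = 4.3327 × 0.185 ns = 0.80154 ns
d = vΔt = 0.973c × 0.80154 ns = 2.9171×10^8 m/s × 8.0154×10^-10 s = 0.234 m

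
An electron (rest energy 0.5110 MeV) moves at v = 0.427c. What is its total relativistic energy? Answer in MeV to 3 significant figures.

γ = 1/√(1 − 0.427²) = 1.1059
E = γm₀c² = 1.1059 × 0.5110 MeV = 0.565 MeV

E ≈ 0.565 MeV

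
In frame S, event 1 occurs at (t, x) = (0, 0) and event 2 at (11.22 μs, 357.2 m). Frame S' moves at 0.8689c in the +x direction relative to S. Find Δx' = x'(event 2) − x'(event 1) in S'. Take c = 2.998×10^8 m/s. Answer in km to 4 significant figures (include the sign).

Δx' ≈ -5.183 km

γ = 1/√(1 − 0.8689²) = 2.02025
Δx' = γ(Δx − vΔt) = 2.02025 × (357.2 m − 0.8689×(2.998×10^8 m/s)×11.22×10^-6 s)
= 2.02025 × (-2565.57 m) = -5.183 km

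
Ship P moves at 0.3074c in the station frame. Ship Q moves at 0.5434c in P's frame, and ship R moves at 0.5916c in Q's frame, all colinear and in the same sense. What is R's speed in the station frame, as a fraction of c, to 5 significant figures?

Compose boost 2: (0.5434 + 0.3074)/(1 + 0.5434×0.3074) = 0.85080/1.167041 = 0.7290231
Compose boost 3: (0.5916 + 0.7290231)/(1 + 0.5916×0.7290231) = 1.320623/1.431290 = 0.92268

u ≈ 0.92268c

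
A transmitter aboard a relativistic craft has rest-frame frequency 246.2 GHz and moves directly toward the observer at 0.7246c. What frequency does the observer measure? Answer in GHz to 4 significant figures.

f_obs ≈ 616.1 GHz

Relativistic Doppler: f_obs = f_src √((1+β)/(1−β))
= 246.2 × √(1.72460/0.275400) = 246.2 × 2.50243 = 616.1 GHz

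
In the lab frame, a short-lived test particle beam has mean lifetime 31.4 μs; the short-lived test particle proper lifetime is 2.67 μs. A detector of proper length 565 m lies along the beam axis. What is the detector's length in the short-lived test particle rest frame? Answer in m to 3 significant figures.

Time dilation ⇒ γ = Δt/τ₀ = 31.4/2.67 = 11.760
Length contraction: L = L₀/γ = 565/11.760 = 48.0 m

L ≈ 48.0 m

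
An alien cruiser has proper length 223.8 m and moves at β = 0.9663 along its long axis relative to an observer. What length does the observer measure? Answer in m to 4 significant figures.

L ≈ 57.61 m

γ = 1/√(1 − 0.9663²) = 3.88472
Length contraction: L = L₀/γ = 223.8/3.88472 = 57.61 m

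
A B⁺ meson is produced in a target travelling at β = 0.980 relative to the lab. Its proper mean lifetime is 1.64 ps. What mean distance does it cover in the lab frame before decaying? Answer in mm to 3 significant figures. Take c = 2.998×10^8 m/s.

γ = 1/√(1 − 0.980²) = 5.0252
Dilated lifetime: Δt = γτ₀ = 5.0252 × 1.64 ps = 8.2413 ps
d = vΔt = 0.980c × 8.2413 ps = 2.9380×10^8 m/s × 8.2413×10^-12 s = 2.42 mm

d ≈ 2.42 mm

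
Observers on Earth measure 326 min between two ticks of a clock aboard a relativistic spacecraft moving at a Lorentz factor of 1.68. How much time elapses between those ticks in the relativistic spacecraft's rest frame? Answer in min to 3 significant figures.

τ₀ ≈ 194 min

γ = 1.68 (given)
Proper time: τ₀ = Δt/γ = 326/1.68 = 194 min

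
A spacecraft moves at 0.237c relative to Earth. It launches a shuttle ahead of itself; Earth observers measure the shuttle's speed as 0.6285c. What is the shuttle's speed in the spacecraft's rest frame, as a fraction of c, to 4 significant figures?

u' ≈ 0.4600c

Inverse velocity addition: u' = (u − v)/(1 − uv/c²)
= (0.6285 − 0.237)/(1 − 0.6285×0.237) = 0.3915/0.851046 = 0.4600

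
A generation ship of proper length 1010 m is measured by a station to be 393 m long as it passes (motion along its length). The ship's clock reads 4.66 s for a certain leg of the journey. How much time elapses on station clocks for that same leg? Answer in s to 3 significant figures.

Δt ≈ 12.0 s

Length contraction ⇒ γ = L₀/L = 1010/393 = 2.5700
Time dilation: Δt = γτ₀ = 2.5700 × 4.66 s = 12.0 s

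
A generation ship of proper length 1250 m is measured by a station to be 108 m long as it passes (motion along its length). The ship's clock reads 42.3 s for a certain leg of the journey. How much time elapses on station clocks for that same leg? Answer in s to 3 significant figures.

Length contraction ⇒ γ = L₀/L = 1250/108 = 11.574
Time dilation: Δt = γτ₀ = 11.574 × 42.3 s = 490 s

Δt ≈ 490 s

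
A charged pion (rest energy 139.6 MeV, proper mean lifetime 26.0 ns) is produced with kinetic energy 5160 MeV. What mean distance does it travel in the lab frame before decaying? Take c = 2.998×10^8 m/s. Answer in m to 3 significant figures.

γ = 1 + K/(m₀c²) = 1 + 5160/139.6 = 37.963
β = √(1 − 1/γ²) = 0.99965
Dilated lifetime: γτ₀ = 37.963 × 26.0 ns = 987.03 ns
d = βc·γτ₀ = 0.99965 × (2.998×10^8 m/s) × 9.8703×10^-7 s = 296 m

d ≈ 296 m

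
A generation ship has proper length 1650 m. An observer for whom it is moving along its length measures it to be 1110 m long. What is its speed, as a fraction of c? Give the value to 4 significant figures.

γ = L₀/L = 1650/1110 = 1.48649
β = √(1 − 1/γ²) = 0.7399

β ≈ 0.7399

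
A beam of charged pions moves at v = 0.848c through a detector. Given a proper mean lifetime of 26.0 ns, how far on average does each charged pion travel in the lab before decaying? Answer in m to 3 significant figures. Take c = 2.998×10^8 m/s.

d ≈ 12.5 m

γ = 1/√(1 − 0.848²) = 1.8868
Dilated lifetime: Δt = γτ₀ = 1.8868 × 26.0 ns = 49.057 ns
d = vΔt = 0.848c × 49.057 ns = 2.5423×10^8 m/s × 4.9057×10^-8 s = 12.5 m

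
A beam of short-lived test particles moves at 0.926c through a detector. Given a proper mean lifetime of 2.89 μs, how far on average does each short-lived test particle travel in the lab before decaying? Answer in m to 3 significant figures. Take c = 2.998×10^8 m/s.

d ≈ 2130 m

γ = 1/√(1 − 0.926²) = 2.6488
Dilated lifetime: Δt = γτ₀ = 2.6488 × 2.89 μs = 7.6552 μs
d = vΔt = 0.926c × 7.6552 μs = 2.7761×10^8 m/s × 7.6552×10^-6 s = 2130 m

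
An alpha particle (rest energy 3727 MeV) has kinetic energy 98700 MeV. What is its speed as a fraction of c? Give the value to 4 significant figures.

β ≈ 0.9993

γ = 1 + K/(m₀c²) = 1 + 98700/3727 = 27.4824
β = √(1 − 1/γ²) = 0.9993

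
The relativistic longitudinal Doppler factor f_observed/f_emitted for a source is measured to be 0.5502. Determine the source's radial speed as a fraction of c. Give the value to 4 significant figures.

β ≈ 0.5352

f_obs/f_src = √((1−β)/(1+β)) = 0.5502  ⇒  (1−β)/(1+β) = 0.302720
β = |1 − D²|/(1 + D²) = |1 − 0.302720|/(1 + 0.302720) = 0.5352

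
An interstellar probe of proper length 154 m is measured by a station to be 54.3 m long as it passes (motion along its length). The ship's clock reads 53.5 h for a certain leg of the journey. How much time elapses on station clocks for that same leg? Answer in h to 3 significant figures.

Length contraction ⇒ γ = L₀/L = 154/54.3 = 2.8361
Time dilation: Δt = γτ₀ = 2.8361 × 53.5 h = 152 h

Δt ≈ 152 h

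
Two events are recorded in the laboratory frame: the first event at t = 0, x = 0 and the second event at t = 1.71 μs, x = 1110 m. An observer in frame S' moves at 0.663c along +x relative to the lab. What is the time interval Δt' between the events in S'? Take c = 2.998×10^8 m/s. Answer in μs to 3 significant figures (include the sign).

Δt' ≈ -0.995 μs

γ = 1/√(1 − 0.663²) = 1.3358
Δt' = γ(Δt − vΔx/c²) = 1.3358 × (1.71 μs − 0.663×1110 m / (2.998×10^8 m/s))
= 1.3358 × (-0.74474 μs) = -0.995 μs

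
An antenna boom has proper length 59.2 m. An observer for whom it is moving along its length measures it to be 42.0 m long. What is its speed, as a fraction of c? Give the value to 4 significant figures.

γ = L₀/L = 59.2/42.0 = 1.40952
β = √(1 − 1/γ²) = 0.7047

β ≈ 0.7047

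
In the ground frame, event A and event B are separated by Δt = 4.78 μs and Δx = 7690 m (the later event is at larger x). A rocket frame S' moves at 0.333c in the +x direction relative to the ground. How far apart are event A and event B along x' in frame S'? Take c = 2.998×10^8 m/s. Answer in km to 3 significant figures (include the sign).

γ = 1/√(1 − 0.333²) = 1.0605
Δx' = γ(Δx − vΔt) = 1.0605 × (7690 m − 0.333×(2.998×10^8 m/s)×4.78×10^-6 s)
= 1.0605 × (7212.8 m) = 7.65 km

Δx' ≈ 7.65 km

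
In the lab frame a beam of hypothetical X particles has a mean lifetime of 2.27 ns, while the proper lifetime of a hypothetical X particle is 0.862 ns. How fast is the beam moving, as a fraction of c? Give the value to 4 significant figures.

β ≈ 0.9251

γ = Δt/τ₀ = 2.27/0.862 = 2.63341
β = √(1 − 1/γ²) = √(1 − 1/2.63341²) = 0.9251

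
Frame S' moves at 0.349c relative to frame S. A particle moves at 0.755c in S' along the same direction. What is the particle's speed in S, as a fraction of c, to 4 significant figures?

u ≈ 0.8738c

Relativistic velocity addition: u = (u' + v)/(1 + u'v/c²)
= (0.755 + 0.349)/(1 + 0.755×0.349) = 1.104/1.26350 = 0.8738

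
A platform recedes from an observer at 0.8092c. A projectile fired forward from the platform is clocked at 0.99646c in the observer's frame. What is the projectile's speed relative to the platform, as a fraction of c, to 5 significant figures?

Inverse velocity addition: u' = (u − v)/(1 − uv/c²)
= (0.99646 − 0.8092)/(1 − 0.99646×0.8092) = 0.18726/0.1936646 = 0.96693

u' ≈ 0.96693c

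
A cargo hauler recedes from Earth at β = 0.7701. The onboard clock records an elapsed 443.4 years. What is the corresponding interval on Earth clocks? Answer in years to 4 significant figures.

Δt ≈ 695.1 years

γ = 1/√(1 − 0.7701²) = 1.56759
Time dilation: Δt = γτ₀ = 1.56759 × 443.4 years = 695.1 years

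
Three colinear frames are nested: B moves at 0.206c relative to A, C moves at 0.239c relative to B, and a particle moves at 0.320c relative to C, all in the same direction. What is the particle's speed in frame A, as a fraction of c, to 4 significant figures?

u ≈ 0.6552c

Compose boost 2: (0.239 + 0.206)/(1 + 0.239×0.206) = 0.4450/1.04923 = 0.424119
Compose boost 3: (0.320 + 0.424119)/(1 + 0.320×0.424119) = 0.744119/1.13572 = 0.6552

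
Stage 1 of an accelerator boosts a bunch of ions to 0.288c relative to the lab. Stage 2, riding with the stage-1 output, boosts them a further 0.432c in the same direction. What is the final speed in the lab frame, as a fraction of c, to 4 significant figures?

u ≈ 0.6403c

Compose boost 2: (0.432 + 0.288)/(1 + 0.432×0.288) = 0.7200/1.12442 = 0.6403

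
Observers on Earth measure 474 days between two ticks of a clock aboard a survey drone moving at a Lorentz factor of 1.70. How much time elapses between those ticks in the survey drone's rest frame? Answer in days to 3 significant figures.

τ₀ ≈ 279 days

γ = 1.70 (given)
Proper time: τ₀ = Δt/γ = 474/1.70 = 279 days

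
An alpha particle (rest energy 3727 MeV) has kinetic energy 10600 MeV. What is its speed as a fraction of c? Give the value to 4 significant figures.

γ = 1 + K/(m₀c²) = 1 + 10600/3727 = 3.84411
β = √(1 − 1/γ²) = 0.9656

β ≈ 0.9656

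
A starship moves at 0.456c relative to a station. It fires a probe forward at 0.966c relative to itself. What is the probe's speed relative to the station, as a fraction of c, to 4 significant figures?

Relativistic velocity addition: u = (u' + v)/(1 + u'v/c²)
= (0.966 + 0.456)/(1 + 0.966×0.456) = 1.422/1.44050 = 0.9872

u ≈ 0.9872c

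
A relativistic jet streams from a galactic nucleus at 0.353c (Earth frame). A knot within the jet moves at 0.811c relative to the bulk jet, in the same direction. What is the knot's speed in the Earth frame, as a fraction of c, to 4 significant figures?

u ≈ 0.9049c

Relativistic velocity addition: u = (u' + v)/(1 + u'v/c²)
= (0.811 + 0.353)/(1 + 0.811×0.353) = 1.164/1.28628 = 0.9049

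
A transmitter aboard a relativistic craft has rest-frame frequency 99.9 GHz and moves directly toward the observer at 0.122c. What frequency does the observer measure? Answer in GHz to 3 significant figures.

Relativistic Doppler: f_obs = f_src √((1+β)/(1−β))
= 99.9 × √(1.1220/0.87800) = 99.9 × 1.1304 = 113 GHz

f_obs ≈ 113 GHz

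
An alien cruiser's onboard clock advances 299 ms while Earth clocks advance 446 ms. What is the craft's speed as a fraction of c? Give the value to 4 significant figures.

β ≈ 0.7420

γ = Δt/τ₀ = 446/299 = 1.49164
β = √(1 − 1/γ²) = √(1 − 1/1.49164²) = 0.7420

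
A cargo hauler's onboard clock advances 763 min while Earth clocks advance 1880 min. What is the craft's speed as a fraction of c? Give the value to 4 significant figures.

γ = Δt/τ₀ = 1880/763 = 2.46396
β = √(1 − 1/γ²) = √(1 − 1/2.46396²) = 0.9139

β ≈ 0.9139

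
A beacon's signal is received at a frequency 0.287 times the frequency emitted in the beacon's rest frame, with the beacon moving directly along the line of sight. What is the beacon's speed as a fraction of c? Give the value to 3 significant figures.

β ≈ 0.848

f_obs/f_src = √((1−β)/(1+β)) = 0.287  ⇒  (1−β)/(1+β) = 0.082369
β = |1 − D²|/(1 + D²) = |1 − 0.082369|/(1 + 0.082369) = 0.848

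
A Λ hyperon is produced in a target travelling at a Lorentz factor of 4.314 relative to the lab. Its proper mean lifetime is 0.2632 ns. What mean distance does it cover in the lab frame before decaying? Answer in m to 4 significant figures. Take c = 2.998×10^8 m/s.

β = √(1 − 1/γ²) = √(1 − 1/4.314²) = 0.972763
Dilated lifetime: Δt = γτ₀ = 4.314 × 0.2632 ns = 1.13544 ns
d = vΔt = 0.972763c × 1.13544 ns = 2.91634×10^8 m/s × 1.13544×10^-9 s = 0.3311 m

d ≈ 0.3311 m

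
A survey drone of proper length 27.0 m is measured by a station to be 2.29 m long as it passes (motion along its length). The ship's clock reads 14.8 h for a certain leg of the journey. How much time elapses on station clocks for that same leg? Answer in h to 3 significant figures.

Length contraction ⇒ γ = L₀/L = 27.0/2.29 = 11.790
Time dilation: Δt = γτ₀ = 11.790 × 14.8 h = 174 h

Δt ≈ 174 h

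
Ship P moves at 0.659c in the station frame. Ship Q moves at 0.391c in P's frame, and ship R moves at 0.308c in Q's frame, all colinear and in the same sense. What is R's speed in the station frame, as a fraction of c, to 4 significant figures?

u ≈ 0.9091c

Compose boost 2: (0.391 + 0.659)/(1 + 0.391×0.659) = 1.050/1.25767 = 0.834878
Compose boost 3: (0.308 + 0.834878)/(1 + 0.308×0.834878) = 1.14288/1.25714 = 0.9091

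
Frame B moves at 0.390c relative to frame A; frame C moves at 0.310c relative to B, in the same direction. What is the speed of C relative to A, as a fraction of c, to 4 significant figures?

u ≈ 0.6245c

Compose boost 2: (0.310 + 0.390)/(1 + 0.310×0.390) = 0.7000/1.12090 = 0.6245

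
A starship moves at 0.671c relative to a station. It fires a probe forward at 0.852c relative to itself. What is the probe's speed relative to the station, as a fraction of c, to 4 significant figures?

u ≈ 0.9690c

Relativistic velocity addition: u = (u' + v)/(1 + u'v/c²)
= (0.852 + 0.671)/(1 + 0.852×0.671) = 1.523/1.57169 = 0.9690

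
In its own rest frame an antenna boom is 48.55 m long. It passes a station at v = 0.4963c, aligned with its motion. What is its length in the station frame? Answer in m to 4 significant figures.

γ = 1/√(1 − 0.4963²) = 1.15187
Length contraction: L = L₀/γ = 48.55/1.15187 = 42.15 m

L ≈ 42.15 m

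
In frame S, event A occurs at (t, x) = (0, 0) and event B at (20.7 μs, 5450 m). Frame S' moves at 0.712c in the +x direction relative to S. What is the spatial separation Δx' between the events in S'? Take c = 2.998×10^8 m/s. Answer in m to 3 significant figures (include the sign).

γ = 1/√(1 − 0.712²) = 1.4241
Δx' = γ(Δx − vΔt) = 1.4241 × (5450 m − 0.712×(2.998×10^8 m/s)×20.7×10^-6 s)
= 1.4241 × (1031.4 m) = 1470 m

Δx' ≈ 1470 m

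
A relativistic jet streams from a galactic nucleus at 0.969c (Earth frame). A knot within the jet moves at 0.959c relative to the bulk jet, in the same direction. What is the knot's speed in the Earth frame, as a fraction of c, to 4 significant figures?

Relativistic velocity addition: u = (u' + v)/(1 + u'v/c²)
= (0.959 + 0.969)/(1 + 0.959×0.969) = 1.928/1.92927 = 0.9993

u ≈ 0.9993c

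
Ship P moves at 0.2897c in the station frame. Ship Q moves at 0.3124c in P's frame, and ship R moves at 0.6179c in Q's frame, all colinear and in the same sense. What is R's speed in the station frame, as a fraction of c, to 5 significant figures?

Compose boost 2: (0.3124 + 0.2897)/(1 + 0.3124×0.2897) = 0.60210/1.090502 = 0.5521309
Compose boost 3: (0.6179 + 0.5521309)/(1 + 0.6179×0.5521309) = 1.170031/1.341162 = 0.87240

u ≈ 0.87240c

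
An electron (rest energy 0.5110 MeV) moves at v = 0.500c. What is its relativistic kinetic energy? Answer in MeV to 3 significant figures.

γ = 1/√(1 − 0.500²) = 1.1547
K = (γ − 1)m₀c² = (1.1547 − 1) × 0.5110 MeV = 0.15470 × 0.5110 MeV = 0.0791 MeV

K ≈ 0.0791 MeV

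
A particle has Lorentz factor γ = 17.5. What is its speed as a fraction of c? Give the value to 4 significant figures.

β ≈ 0.9984

β = √(1 − 1/γ²) = √(1 − 1/17.5²) = √(0.996735) = 0.9984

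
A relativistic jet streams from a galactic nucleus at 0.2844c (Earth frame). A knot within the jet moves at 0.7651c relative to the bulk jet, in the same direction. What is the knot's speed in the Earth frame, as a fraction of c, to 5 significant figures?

Relativistic velocity addition: u = (u' + v)/(1 + u'v/c²)
= (0.7651 + 0.2844)/(1 + 0.7651×0.2844) = 1.0495/1.217594 = 0.86195

u ≈ 0.86195c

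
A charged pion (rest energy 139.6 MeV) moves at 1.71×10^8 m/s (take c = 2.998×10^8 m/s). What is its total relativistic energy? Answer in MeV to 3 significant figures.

E ≈ 170 MeV

β = v/c = 1.71×10^8 / 2.998×10^8 = 0.57038
γ = 1/√(1 − 0.57038²) = 1.2175
E = γm₀c² = 1.2175 × 139.6 MeV = 170 MeV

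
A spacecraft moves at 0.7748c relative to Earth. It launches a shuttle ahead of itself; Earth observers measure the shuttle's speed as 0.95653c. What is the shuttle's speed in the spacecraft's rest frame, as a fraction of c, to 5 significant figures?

u' ≈ 0.70198c

Inverse velocity addition: u' = (u − v)/(1 − uv/c²)
= (0.95653 − 0.7748)/(1 − 0.95653×0.7748) = 0.18173/0.2588806 = 0.70198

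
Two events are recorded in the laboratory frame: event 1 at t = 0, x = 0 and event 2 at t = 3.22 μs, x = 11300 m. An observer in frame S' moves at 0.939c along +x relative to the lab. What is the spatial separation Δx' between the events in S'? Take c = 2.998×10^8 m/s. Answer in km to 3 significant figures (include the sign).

Δx' ≈ 30.2 km

γ = 1/√(1 − 0.939²) = 2.9077
Δx' = γ(Δx − vΔt) = 2.9077 × (11300 m − 0.939×(2.998×10^8 m/s)×3.22×10^-6 s)
= 2.9077 × (10394 m) = 30.2 km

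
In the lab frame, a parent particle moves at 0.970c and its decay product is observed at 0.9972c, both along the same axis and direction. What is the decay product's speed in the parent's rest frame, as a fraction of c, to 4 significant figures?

Inverse velocity addition: u' = (u − v)/(1 − uv/c²)
= (0.9972 − 0.970)/(1 − 0.9972×0.970) = 0.02720/0.0327160 = 0.8314

u' ≈ 0.8314c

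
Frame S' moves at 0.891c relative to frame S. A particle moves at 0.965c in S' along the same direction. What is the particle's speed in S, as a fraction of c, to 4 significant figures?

Relativistic velocity addition: u = (u' + v)/(1 + u'v/c²)
= (0.965 + 0.891)/(1 + 0.965×0.891) = 1.856/1.85981 = 0.9979

u ≈ 0.9979c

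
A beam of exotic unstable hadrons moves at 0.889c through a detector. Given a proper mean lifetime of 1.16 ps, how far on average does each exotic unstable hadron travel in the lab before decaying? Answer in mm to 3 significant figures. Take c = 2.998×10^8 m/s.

d ≈ 0.675 mm

γ = 1/√(1 − 0.889²) = 2.1838
Dilated lifetime: Δt = γτ₀ = 2.1838 × 1.16 ps = 2.5333 ps
d = vΔt = 0.889c × 2.5333 ps = 2.6652×10^8 m/s × 2.5333×10^-12 s = 0.675 mm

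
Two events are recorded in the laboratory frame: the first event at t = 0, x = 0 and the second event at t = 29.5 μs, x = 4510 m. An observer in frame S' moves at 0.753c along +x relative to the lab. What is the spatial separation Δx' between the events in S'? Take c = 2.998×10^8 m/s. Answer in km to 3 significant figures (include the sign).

γ = 1/√(1 − 0.753²) = 1.5197
Δx' = γ(Δx − vΔt) = 1.5197 × (4510 m − 0.753×(2.998×10^8 m/s)×29.5×10^-6 s)
= 1.5197 × (-2149.6 m) = -3.27 km

Δx' ≈ -3.27 km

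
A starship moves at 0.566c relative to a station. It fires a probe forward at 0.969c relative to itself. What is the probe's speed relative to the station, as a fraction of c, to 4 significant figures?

u ≈ 0.9913c

Relativistic velocity addition: u = (u' + v)/(1 + u'v/c²)
= (0.969 + 0.566)/(1 + 0.969×0.566) = 1.535/1.54845 = 0.9913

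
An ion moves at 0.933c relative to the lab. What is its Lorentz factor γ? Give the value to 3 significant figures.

γ = 1/√(1 − β²) = 1/√(1 − 0.933²) = 1/√(0.12951) = 2.78

γ ≈ 2.78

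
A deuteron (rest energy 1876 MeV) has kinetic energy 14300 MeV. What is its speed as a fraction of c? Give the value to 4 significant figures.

γ = 1 + K/(m₀c²) = 1 + 14300/1876 = 8.62260
β = √(1 − 1/γ²) = 0.9933

β ≈ 0.9933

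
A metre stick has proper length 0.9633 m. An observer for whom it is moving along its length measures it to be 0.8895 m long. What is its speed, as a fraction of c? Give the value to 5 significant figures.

β ≈ 0.38387

γ = L₀/L = 0.9633/0.8895 = 1.082968
β = √(1 − 1/γ²) = 0.38387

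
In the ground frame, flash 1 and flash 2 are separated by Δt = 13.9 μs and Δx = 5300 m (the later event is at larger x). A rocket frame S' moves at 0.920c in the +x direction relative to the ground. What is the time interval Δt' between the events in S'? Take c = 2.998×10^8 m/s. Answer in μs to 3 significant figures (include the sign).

Δt' ≈ -6.03 μs

γ = 1/√(1 − 0.920²) = 2.5516
Δt' = γ(Δt − vΔx/c²) = 2.5516 × (13.9 μs − 0.920×5300 m / (2.998×10^8 m/s))
= 2.5516 × (-2.3642 μs) = -6.03 μs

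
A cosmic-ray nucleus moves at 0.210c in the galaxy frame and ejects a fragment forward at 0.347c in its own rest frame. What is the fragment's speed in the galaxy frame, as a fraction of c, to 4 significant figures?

u ≈ 0.5192c

Compose boost 2: (0.347 + 0.210)/(1 + 0.347×0.210) = 0.5570/1.07287 = 0.5192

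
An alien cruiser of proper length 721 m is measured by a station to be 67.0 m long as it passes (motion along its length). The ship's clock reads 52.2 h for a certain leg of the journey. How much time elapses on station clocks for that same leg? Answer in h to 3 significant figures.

Length contraction ⇒ γ = L₀/L = 721/67.0 = 10.761
Time dilation: Δt = γτ₀ = 10.761 × 52.2 h = 562 h

Δt ≈ 562 h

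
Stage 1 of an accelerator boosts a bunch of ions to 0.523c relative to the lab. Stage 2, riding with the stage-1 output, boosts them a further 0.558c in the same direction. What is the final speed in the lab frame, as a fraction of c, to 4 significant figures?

u ≈ 0.8368c

Compose boost 2: (0.558 + 0.523)/(1 + 0.558×0.523) = 1.081/1.29183 = 0.8368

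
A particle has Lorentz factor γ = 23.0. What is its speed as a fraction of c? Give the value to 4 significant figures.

β = √(1 − 1/γ²) = √(1 − 1/23.0²) = √(0.998110) = 0.9991

β ≈ 0.9991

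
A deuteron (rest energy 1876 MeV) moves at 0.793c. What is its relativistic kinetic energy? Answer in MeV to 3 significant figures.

K ≈ 1200 MeV

γ = 1/√(1 − 0.793²) = 1.6414
K = (γ − 1)m₀c² = (1.6414 − 1) × 1876 MeV = 0.64144 × 1876 MeV = 1200 MeV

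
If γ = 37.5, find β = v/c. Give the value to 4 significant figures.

β ≈ 0.9996

β = √(1 − 1/γ²) = √(1 − 1/37.5²) = √(0.999289) = 0.9996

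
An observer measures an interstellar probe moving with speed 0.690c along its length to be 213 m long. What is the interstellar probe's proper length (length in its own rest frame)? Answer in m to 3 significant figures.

L₀ ≈ 294 m

γ = 1/√(1 − 0.690²) = 1.3816
L₀ = γL = 1.3816 × 213 = 294 m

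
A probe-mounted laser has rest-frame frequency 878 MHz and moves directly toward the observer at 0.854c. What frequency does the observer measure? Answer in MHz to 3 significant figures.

f_obs ≈ 3130 MHz

Relativistic Doppler: f_obs = f_src √((1+β)/(1−β))
= 878 × √(1.8540/0.14600) = 878 × 3.5635 = 3130 MHz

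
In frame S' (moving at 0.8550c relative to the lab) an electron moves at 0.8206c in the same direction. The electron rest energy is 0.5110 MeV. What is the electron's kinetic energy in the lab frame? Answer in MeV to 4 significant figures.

u_lab = (0.8206 + 0.8550)/(1 + 0.8206×0.8550) = 0.9847127
γ = 1/√(1 − 0.9847127²) = 5.74098
K = (γ − 1)m₀c² = (5.74098 − 1) × 0.5110 = 4.74098 × 0.5110 = 2.423 MeV

K ≈ 2.423 MeV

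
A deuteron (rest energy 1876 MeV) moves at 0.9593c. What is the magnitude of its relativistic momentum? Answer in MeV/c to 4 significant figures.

p ≈ 6373 MeV/c

γ = 1/√(1 − 0.9593²) = 3.54122
p = γβm₀c = 3.54122 × 0.9593 × 1876 MeV/c = 6373 MeV/c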